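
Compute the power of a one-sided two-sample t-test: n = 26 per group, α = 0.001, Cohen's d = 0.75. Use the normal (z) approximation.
Power ≈ 0.35

Power calculation (two-sample t-test, normal approximation):
z_β = d · √(n/2) - z_α
z_β = 0.75 · √(26/2) - 3.090
z_β = 0.75 · 3.606 - 3.090
z_β = -0.386

Power = Φ(z_β) = Φ(-0.386) ≈ 0.350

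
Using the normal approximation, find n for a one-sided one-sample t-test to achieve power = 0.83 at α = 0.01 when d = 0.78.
n = 18

Sample size formula (one-sample t-test, normal approximation):
n = ((z_α + z_β) / d)²

z_α = 2.326 (for α = 0.01, one-sided)
z_β = 0.954 (for power = 0.83)
d = 0.78

n = ((2.326 + 0.954) / 0.78)²
n = (4.205)²
n ≈ 17.68
Round up to the next whole number: n = 18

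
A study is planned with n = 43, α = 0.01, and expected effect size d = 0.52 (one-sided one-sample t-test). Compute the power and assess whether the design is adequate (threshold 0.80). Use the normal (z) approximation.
Power ≈ 0.86; the study is adequately powered (power ≥ 0.80)

Power calculation (one-sample t-test, normal approximation):
z_β = d · √n - z_α
z_β = 0.52 · √43 - 2.326
z_β = 0.52 · 6.557 - 2.326
z_β = 1.084

Power = Φ(z_β) = Φ(1.084) ≈ 0.861

Effect size d = 0.52 is medium by Cohen's convention (0.2/0.5/0.8).

Threshold: power ≥ 0.80 is conventionally adequate.
Power ≈ 0.86 → the study is adequately powered (power ≥ 0.80).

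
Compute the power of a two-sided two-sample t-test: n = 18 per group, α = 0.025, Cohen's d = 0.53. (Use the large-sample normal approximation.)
Power ≈ 0.26

Power calculation (two-sample t-test, normal approximation):
z_β = d · √(n/2) - z_{α/2}
z_β = 0.53 · √(18/2) - 2.241
z_β = 0.53 · 3.000 - 2.241
z_β = -0.651

Power = Φ(z_β) = Φ(-0.651) ≈ 0.257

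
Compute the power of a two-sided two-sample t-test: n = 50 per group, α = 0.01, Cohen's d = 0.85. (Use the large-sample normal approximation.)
Power ≈ 0.95

Power calculation (two-sample t-test, normal approximation):
z_β = d · √(n/2) - z_{α/2}
z_β = 0.85 · √(50/2) - 2.576
z_β = 0.85 · 5.000 - 2.576
z_β = 1.674

Power = Φ(z_β) = Φ(1.674) ≈ 0.953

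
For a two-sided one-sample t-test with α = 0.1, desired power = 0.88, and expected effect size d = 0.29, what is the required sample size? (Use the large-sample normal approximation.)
n = 95

Sample size formula (one-sample t-test, normal approximation):
n = ((z_{α/2} + z_β) / d)²

z_{α/2} = 1.645 (for α = 0.1, two-sided)
z_β = 1.175 (for power = 0.88)
d = 0.29

n = ((1.645 + 1.175) / 0.29)²
n = (9.724)²
n ≈ 94.56
Round up to the next whole number: n = 95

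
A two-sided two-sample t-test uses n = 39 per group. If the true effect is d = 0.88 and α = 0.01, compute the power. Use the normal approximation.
Power ≈ 0.90

Power calculation (two-sample t-test, normal approximation):
z_β = d · √(n/2) - z_{α/2}
z_β = 0.88 · √(39/2) - 2.576
z_β = 0.88 · 4.416 - 2.576
z_β = 1.310

Power = Φ(z_β) = Φ(1.310) ≈ 0.905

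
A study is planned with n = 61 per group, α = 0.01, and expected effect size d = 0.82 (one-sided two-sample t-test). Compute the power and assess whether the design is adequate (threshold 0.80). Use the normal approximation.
Power ≈ 0.99; the study is adequately powered (power ≥ 0.80)

Power calculation (two-sample t-test, normal approximation):
z_β = d · √(n/2) - z_α
z_β = 0.82 · √(61/2) - 2.326
z_β = 0.82 · 5.523 - 2.326
z_β = 2.202

Power = Φ(z_β) = Φ(2.202) ≈ 0.986

Effect size d = 0.82 is large by Cohen's convention (0.2/0.5/0.8).

Threshold: power ≥ 0.80 is conventionally adequate.
Power ≈ 0.99 → the study is adequately powered (power ≥ 0.80).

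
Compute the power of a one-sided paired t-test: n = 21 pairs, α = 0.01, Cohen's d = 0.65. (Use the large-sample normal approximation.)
Power ≈ 0.74

Power calculation (paired t-test, normal approximation):
z_β = d · √n - z_α
z_β = 0.65 · √21 - 2.326
z_β = 0.65 · 4.583 - 2.326
z_β = 0.652

Power = Φ(z_β) = Φ(0.652) ≈ 0.743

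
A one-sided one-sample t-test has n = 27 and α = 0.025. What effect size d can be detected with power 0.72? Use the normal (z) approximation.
d ≈ 0.49

Minimum detectable effect (one-sample t-test, normal approximation):
d = (z_α + z_β) / √n
d = (1.960 + 0.583) / √27
d = 2.543 / 5.196
d ≈ 0.49

By Cohen's convention (0.2 small / 0.5 medium / 0.8 large): small effect.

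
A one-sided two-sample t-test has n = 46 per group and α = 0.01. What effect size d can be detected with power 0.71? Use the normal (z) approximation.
d ≈ 0.60

Minimum detectable effect (two-sample t-test, normal approximation):
d = (z_α + z_β) / √(n/2)
d = (2.326 + 0.553) / √(46/2)
d = 2.880 / 4.796
d ≈ 0.60

By Cohen's convention (0.2 small / 0.5 medium / 0.8 large): medium effect.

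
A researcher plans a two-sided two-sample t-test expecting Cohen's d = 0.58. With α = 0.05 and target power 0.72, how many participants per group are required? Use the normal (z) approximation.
n = 39 per group

Sample size formula (two-sample t-test, normal approximation):
n = 2 · ((z_{α/2} + z_β) / d)²

z_{α/2} = 1.960 (for α = 0.05, two-sided)
z_β = 0.583 (for power = 0.72)
d = 0.58

n = 2 · ((1.960 + 0.583) / 0.58)²
n = 2 · (4.384)²
n ≈ 38.44
Round up to the next whole number: n = 39 per group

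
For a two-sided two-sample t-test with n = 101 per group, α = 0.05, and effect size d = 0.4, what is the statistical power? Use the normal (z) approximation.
Power ≈ 0.81

Power calculation (two-sample t-test, normal approximation):
z_β = d · √(n/2) - z_{α/2}
z_β = 0.4 · √(101/2) - 1.960
z_β = 0.4 · 7.106 - 1.960
z_β = 0.883

Power = Φ(z_β) = Φ(0.883) ≈ 0.811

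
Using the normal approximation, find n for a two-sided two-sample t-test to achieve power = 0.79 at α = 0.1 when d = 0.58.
n = 36 per group

Sample size formula (two-sample t-test, normal approximation):
n = 2 · ((z_{α/2} + z_β) / d)²

z_{α/2} = 1.645 (for α = 0.1, two-sided)
z_β = 0.806 (for power = 0.79)
d = 0.58

n = 2 · ((1.645 + 0.806) / 0.58)²
n = 2 · (4.226)²
n ≈ 35.72
Round up to the next whole number: n = 36 per group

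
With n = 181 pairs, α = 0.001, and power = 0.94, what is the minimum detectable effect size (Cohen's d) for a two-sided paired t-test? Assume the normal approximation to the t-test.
d ≈ 0.36

Minimum detectable effect (paired t-test, normal approximation):
d = (z_{α/2} + z_β) / √n
d = (3.291 + 1.555) / √181
d = 4.845 / 13.454
d ≈ 0.36

By Cohen's convention (0.2 small / 0.5 medium / 0.8 large): small effect.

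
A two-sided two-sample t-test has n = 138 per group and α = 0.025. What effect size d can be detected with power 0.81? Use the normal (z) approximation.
d ≈ 0.38

Minimum detectable effect (two-sample t-test, normal approximation):
d = (z_{α/2} + z_β) / √(n/2)
d = (2.241 + 0.878) / √(138/2)
d = 3.119 / 8.307
d ≈ 0.38

By Cohen's convention (0.2 small / 0.5 medium / 0.8 large): small effect.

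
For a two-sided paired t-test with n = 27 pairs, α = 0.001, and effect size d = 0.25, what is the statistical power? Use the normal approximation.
Power ≈ 0.02

Power calculation (paired t-test, normal approximation):
z_β = d · √n - z_{α/2}
z_β = 0.25 · √27 - 3.291
z_β = 0.25 · 5.196 - 3.291
z_β = -1.991

Power = Φ(z_β) = Φ(-1.991) ≈ 0.023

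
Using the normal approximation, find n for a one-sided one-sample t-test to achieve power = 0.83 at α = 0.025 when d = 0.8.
n = 14

Sample size formula (one-sample t-test, normal approximation):
n = ((z_α + z_β) / d)²

z_α = 1.960 (for α = 0.025, one-sided)
z_β = 0.954 (for power = 0.83)
d = 0.8

n = ((1.960 + 0.954) / 0.8)²
n = (3.643)²
n ≈ 13.27
Round up to the next whole number: n = 14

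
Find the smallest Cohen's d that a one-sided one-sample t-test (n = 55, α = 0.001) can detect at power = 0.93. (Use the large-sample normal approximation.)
d ≈ 0.62

Minimum detectable effect (one-sample t-test, normal approximation):
d = (z_α + z_β) / √n
d = (3.090 + 1.476) / √55
d = 4.566 / 7.416
d ≈ 0.62

By Cohen's convention (0.2 small / 0.5 medium / 0.8 large): medium effect.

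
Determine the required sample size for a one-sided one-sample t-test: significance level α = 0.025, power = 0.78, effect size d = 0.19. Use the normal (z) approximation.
n = 207

Sample size formula (one-sample t-test, normal approximation):
n = ((z_α + z_β) / d)²

z_α = 1.960 (for α = 0.025, one-sided)
z_β = 0.772 (for power = 0.78)
d = 0.19

n = ((1.960 + 0.772) / 0.19)²
n = (14.379)²
n ≈ 206.76
Round up to the next whole number: n = 207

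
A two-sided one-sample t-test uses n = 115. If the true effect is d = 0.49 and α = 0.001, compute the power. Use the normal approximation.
Power ≈ 0.98

Power calculation (one-sample t-test, normal approximation):
z_β = d · √n - z_{α/2}
z_β = 0.49 · √115 - 3.291
z_β = 0.49 · 10.724 - 3.291
z_β = 1.964

Power = Φ(z_β) = Φ(1.964) ≈ 0.975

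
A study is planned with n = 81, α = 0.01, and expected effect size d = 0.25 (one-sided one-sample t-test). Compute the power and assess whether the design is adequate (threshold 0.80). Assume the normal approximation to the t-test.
Power ≈ 0.47; the study is underpowered (power < 0.80)

Power calculation (one-sample t-test, normal approximation):
z_β = d · √n - z_α
z_β = 0.25 · √81 - 2.326
z_β = 0.25 · 9.000 - 2.326
z_β = -0.076

Power = Φ(z_β) = Φ(-0.076) ≈ 0.470

Effect size d = 0.25 is small by Cohen's convention (0.2/0.5/0.8).

Threshold: power ≥ 0.80 is conventionally adequate.
Power ≈ 0.47 → the study is underpowered (power < 0.80).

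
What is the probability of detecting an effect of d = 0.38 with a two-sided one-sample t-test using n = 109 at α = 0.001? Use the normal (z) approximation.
Power ≈ 0.75

Power calculation (one-sample t-test, normal approximation):
z_β = d · √n - z_{α/2}
z_β = 0.38 · √109 - 3.291
z_β = 0.38 · 10.440 - 3.291
z_β = 0.677

Power = Φ(z_β) = Φ(0.677) ≈ 0.751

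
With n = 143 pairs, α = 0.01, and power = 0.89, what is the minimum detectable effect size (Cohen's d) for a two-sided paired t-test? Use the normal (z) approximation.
d ≈ 0.32

Minimum detectable effect (paired t-test, normal approximation):
d = (z_{α/2} + z_β) / √n
d = (2.576 + 1.227) / √143
d = 3.802 / 11.958
d ≈ 0.32

By Cohen's convention (0.2 small / 0.5 medium / 0.8 large): small effect.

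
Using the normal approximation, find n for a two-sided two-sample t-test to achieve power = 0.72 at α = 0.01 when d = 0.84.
n = 29 per group

Sample size formula (two-sample t-test, normal approximation):
n = 2 · ((z_{α/2} + z_β) / d)²

z_{α/2} = 2.576 (for α = 0.01, two-sided)
z_β = 0.583 (for power = 0.72)
d = 0.84

n = 2 · ((2.576 + 0.583) / 0.84)²
n = 2 · (3.761)²
n ≈ 28.29
Round up to the next whole number: n = 29 per group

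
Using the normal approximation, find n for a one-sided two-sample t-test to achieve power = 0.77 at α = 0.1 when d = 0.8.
n = 13 per group

Sample size formula (two-sample t-test, normal approximation):
n = 2 · ((z_α + z_β) / d)²

z_α = 1.282 (for α = 0.1, one-sided)
z_β = 0.739 (for power = 0.77)
d = 0.8

n = 2 · ((1.282 + 0.739) / 0.8)²
n = 2 · (2.526)²
n ≈ 12.76
Round up to the next whole number: n = 13 per group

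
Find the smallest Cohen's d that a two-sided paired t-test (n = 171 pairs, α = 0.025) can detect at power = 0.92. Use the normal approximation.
d ≈ 0.28

Minimum detectable effect (paired t-test, normal approximation):
d = (z_{α/2} + z_β) / √n
d = (2.241 + 1.405) / √171
d = 3.646 / 13.077
d ≈ 0.28

By Cohen's convention (0.2 small / 0.5 medium / 0.8 large): small effect.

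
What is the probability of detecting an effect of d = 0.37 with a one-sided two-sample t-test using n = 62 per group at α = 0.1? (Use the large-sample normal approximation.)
Power ≈ 0.78

Power calculation (two-sample t-test, normal approximation):
z_β = d · √(n/2) - z_α
z_β = 0.37 · √(62/2) - 1.282
z_β = 0.37 · 5.568 - 1.282
z_β = 0.779

Power = Φ(z_β) = Φ(0.779) ≈ 0.782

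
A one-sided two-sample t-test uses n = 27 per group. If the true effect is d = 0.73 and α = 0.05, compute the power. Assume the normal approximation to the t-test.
Power ≈ 0.85

Power calculation (two-sample t-test, normal approximation):
z_β = d · √(n/2) - z_α
z_β = 0.73 · √(27/2) - 1.645
z_β = 0.73 · 3.674 - 1.645
z_β = 1.037

Power = Φ(z_β) = Φ(1.037) ≈ 0.850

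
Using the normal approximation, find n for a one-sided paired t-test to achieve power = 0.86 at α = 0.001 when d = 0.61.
n = 47 pairs

Sample size formula (paired t-test, normal approximation):
n = ((z_α + z_β) / d)²

z_α = 3.090 (for α = 0.001, one-sided)
z_β = 1.080 (for power = 0.86)
d = 0.61

n = ((3.090 + 1.080) / 0.61)²
n = (6.836)²
n ≈ 46.73
Round up to the next whole number: n = 47 pairs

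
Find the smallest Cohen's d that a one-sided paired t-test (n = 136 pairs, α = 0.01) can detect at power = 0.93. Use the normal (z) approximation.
d ≈ 0.33

Minimum detectable effect (paired t-test, normal approximation):
d = (z_α + z_β) / √n
d = (2.326 + 1.476) / √136
d = 3.802 / 11.662
d ≈ 0.33

By Cohen's convention (0.2 small / 0.5 medium / 0.8 large): small effect.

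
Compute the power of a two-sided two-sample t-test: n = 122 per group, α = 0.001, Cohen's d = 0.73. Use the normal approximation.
Power ≈ 0.99

Power calculation (two-sample t-test, normal approximation):
z_β = d · √(n/2) - z_{α/2}
z_β = 0.73 · √(122/2) - 3.291
z_β = 0.73 · 7.810 - 3.291
z_β = 2.411

Power = Φ(z_β) = Φ(2.411) ≈ 0.992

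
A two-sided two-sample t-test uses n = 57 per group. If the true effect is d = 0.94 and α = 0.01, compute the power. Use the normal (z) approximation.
Power ≈ 0.99

Power calculation (two-sample t-test, normal approximation):
z_β = d · √(n/2) - z_{α/2}
z_β = 0.94 · √(57/2) - 2.576
z_β = 0.94 · 5.339 - 2.576
z_β = 2.442

Power = Φ(z_β) = Φ(2.442) ≈ 0.993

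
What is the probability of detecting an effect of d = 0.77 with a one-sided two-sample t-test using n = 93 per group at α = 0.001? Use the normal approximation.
Power ≈ 0.98

Power calculation (two-sample t-test, normal approximation):
z_β = d · √(n/2) - z_α
z_β = 0.77 · √(93/2) - 3.090
z_β = 0.77 · 6.819 - 3.090
z_β = 2.160

Power = Φ(z_β) = Φ(2.160) ≈ 0.985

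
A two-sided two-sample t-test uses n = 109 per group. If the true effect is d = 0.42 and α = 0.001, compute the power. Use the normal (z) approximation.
Power ≈ 0.42

Power calculation (two-sample t-test, normal approximation):
z_β = d · √(n/2) - z_{α/2}
z_β = 0.42 · √(109/2) - 3.291
z_β = 0.42 · 7.382 - 3.291
z_β = -0.190

Power = Φ(z_β) = Φ(-0.190) ≈ 0.425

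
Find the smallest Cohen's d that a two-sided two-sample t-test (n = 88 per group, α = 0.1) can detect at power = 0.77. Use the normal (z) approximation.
d ≈ 0.36

Minimum detectable effect (two-sample t-test, normal approximation):
d = (z_{α/2} + z_β) / √(n/2)
d = (1.645 + 0.739) / √(88/2)
d = 2.384 / 6.633
d ≈ 0.36

By Cohen's convention (0.2 small / 0.5 medium / 0.8 large): small effect.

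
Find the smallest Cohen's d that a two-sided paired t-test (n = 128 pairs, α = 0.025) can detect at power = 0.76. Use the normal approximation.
d ≈ 0.26

Minimum detectable effect (paired t-test, normal approximation):
d = (z_{α/2} + z_β) / √n
d = (2.241 + 0.706) / √128
d = 2.948 / 11.314
d ≈ 0.26

By Cohen's convention (0.2 small / 0.5 medium / 0.8 large): small effect.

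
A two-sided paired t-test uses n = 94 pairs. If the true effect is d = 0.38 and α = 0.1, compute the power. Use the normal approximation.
Power ≈ 0.98

Power calculation (paired t-test, normal approximation):
z_β = d · √n - z_{α/2}
z_β = 0.38 · √94 - 1.645
z_β = 0.38 · 9.695 - 1.645
z_β = 2.039

Power = Φ(z_β) = Φ(2.039) ≈ 0.979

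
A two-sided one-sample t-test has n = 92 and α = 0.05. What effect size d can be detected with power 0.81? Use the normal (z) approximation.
d ≈ 0.30

Minimum detectable effect (one-sample t-test, normal approximation):
d = (z_{α/2} + z_β) / √n
d = (1.960 + 0.878) / √92
d = 2.838 / 9.592
d ≈ 0.30

By Cohen's convention (0.2 small / 0.5 medium / 0.8 large): small effect.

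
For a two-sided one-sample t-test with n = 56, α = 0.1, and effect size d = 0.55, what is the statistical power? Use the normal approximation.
Power ≈ 0.99

Power calculation (one-sample t-test, normal approximation):
z_β = d · √n - z_{α/2}
z_β = 0.55 · √56 - 1.645
z_β = 0.55 · 7.483 - 1.645
z_β = 2.471

Power = Φ(z_β) = Φ(2.471) ≈ 0.993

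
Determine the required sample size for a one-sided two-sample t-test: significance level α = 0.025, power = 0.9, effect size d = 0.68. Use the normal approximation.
n = 46 per group

Sample size formula (two-sample t-test, normal approximation):
n = 2 · ((z_α + z_β) / d)²

z_α = 1.960 (for α = 0.025, one-sided)
z_β = 1.282 (for power = 0.9)
d = 0.68

n = 2 · ((1.960 + 1.282) / 0.68)²
n = 2 · (4.768)²
n ≈ 45.47
Round up to the next whole number: n = 46 per group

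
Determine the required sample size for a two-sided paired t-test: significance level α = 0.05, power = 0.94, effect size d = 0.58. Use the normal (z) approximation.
n = 37 pairs

Sample size formula (paired t-test, normal approximation):
n = ((z_{α/2} + z_β) / d)²

z_{α/2} = 1.960 (for α = 0.05, two-sided)
z_β = 1.555 (for power = 0.94)
d = 0.58

n = ((1.960 + 1.555) / 0.58)²
n = (6.060)²
n ≈ 36.72
Round up to the next whole number: n = 37 pairs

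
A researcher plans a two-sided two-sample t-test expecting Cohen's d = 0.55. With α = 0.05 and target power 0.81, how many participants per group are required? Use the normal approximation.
n = 54 per group

Sample size formula (two-sample t-test, normal approximation):
n = 2 · ((z_{α/2} + z_β) / d)²

z_{α/2} = 1.960 (for α = 0.05, two-sided)
z_β = 0.878 (for power = 0.81)
d = 0.55

n = 2 · ((1.960 + 0.878) / 0.55)²
n = 2 · (5.160)²
n ≈ 53.25
Round up to the next whole number: n = 54 per group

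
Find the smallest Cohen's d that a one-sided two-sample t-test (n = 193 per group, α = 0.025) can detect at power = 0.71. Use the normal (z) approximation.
d ≈ 0.26

Minimum detectable effect (two-sample t-test, normal approximation):
d = (z_α + z_β) / √(n/2)
d = (1.960 + 0.553) / √(193/2)
d = 2.513 / 9.823
d ≈ 0.26

By Cohen's convention (0.2 small / 0.5 medium / 0.8 large): small effect.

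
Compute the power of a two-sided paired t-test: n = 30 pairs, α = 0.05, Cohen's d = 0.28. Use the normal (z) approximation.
Power ≈ 0.33

Power calculation (paired t-test, normal approximation):
z_β = d · √n - z_{α/2}
z_β = 0.28 · √30 - 1.960
z_β = 0.28 · 5.477 - 1.960
z_β = -0.426

Power = Φ(z_β) = Φ(-0.426) ≈ 0.335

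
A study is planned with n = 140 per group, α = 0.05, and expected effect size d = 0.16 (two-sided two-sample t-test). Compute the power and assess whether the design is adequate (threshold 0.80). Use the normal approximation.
Power ≈ 0.27; the study is underpowered (power < 0.80)

Power calculation (two-sample t-test, normal approximation):
z_β = d · √(n/2) - z_{α/2}
z_β = 0.16 · √(140/2) - 1.960
z_β = 0.16 · 8.367 - 1.960
z_β = -0.621

Power = Φ(z_β) = Φ(-0.621) ≈ 0.267

Effect size d = 0.16 is very small by Cohen's convention (0.2/0.5/0.8).

Threshold: power ≥ 0.80 is conventionally adequate.
Power ≈ 0.27 → the study is underpowered (power < 0.80).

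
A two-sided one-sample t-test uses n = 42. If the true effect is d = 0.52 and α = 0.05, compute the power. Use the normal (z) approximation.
Power ≈ 0.92

Power calculation (one-sample t-test, normal approximation):
z_β = d · √n - z_{α/2}
z_β = 0.52 · √42 - 1.960
z_β = 0.52 · 6.481 - 1.960
z_β = 1.410

Power = Φ(z_β) = Φ(1.410) ≈ 0.921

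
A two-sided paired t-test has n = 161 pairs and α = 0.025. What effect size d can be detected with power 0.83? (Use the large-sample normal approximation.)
d ≈ 0.25

Minimum detectable effect (paired t-test, normal approximation):
d = (z_{α/2} + z_β) / √n
d = (2.241 + 0.954) / √161
d = 3.196 / 12.689
d ≈ 0.25

By Cohen's convention (0.2 small / 0.5 medium / 0.8 large): small effect.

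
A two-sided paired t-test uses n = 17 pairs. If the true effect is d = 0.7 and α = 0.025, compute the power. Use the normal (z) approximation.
Power ≈ 0.74

Power calculation (paired t-test, normal approximation):
z_β = d · √n - z_{α/2}
z_β = 0.7 · √17 - 2.241
z_β = 0.7 · 4.123 - 2.241
z_β = 0.645

Power = Φ(z_β) = Φ(0.645) ≈ 0.740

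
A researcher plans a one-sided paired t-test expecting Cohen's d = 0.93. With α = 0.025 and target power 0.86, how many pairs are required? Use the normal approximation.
n = 11 pairs

Sample size formula (paired t-test, normal approximation):
n = ((z_α + z_β) / d)²

z_α = 1.960 (for α = 0.025, one-sided)
z_β = 1.080 (for power = 0.86)
d = 0.93

n = ((1.960 + 1.080) / 0.93)²
n = (3.269)²
n ≈ 10.69
Round up to the next whole number: n = 11 pairs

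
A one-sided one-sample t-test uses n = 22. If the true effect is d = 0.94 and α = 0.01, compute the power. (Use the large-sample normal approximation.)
Power ≈ 0.98

Power calculation (one-sample t-test, normal approximation):
z_β = d · √n - z_α
z_β = 0.94 · √22 - 2.326
z_β = 0.94 · 4.690 - 2.326
z_β = 2.083

Power = Φ(z_β) = Φ(2.083) ≈ 0.981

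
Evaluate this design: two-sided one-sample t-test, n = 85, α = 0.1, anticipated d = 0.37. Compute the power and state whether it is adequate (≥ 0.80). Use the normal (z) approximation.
Power ≈ 0.96; the study is adequately powered (power ≥ 0.80)

Power calculation (one-sample t-test, normal approximation):
z_β = d · √n - z_{α/2}
z_β = 0.37 · √85 - 1.645
z_β = 0.37 · 9.220 - 1.645
z_β = 1.766

Power = Φ(z_β) = Φ(1.766) ≈ 0.961

Effect size d = 0.37 is small by Cohen's convention (0.2/0.5/0.8).

Threshold: power ≥ 0.80 is conventionally adequate.
Power ≈ 0.96 → the study is adequately powered (power ≥ 0.80).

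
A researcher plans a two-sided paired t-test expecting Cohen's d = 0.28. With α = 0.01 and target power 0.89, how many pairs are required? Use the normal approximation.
n = 185 pairs

Sample size formula (paired t-test, normal approximation):
n = ((z_{α/2} + z_β) / d)²

z_{α/2} = 2.576 (for α = 0.01, two-sided)
z_β = 1.227 (for power = 0.89)
d = 0.28

n = ((2.576 + 1.227) / 0.28)²
n = (13.582)²
n ≈ 184.47
Round up to the next whole number: n = 185 pairs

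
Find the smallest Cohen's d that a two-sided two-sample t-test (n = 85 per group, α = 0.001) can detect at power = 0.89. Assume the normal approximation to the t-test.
d ≈ 0.69

Minimum detectable effect (two-sample t-test, normal approximation):
d = (z_{α/2} + z_β) / √(n/2)
d = (3.291 + 1.227) / √(85/2)
d = 4.517 / 6.519
d ≈ 0.69

By Cohen's convention (0.2 small / 0.5 medium / 0.8 large): medium effect.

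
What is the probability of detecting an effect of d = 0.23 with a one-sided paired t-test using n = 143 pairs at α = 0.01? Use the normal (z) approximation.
Power ≈ 0.66

Power calculation (paired t-test, normal approximation):
z_β = d · √n - z_α
z_β = 0.23 · √143 - 2.326
z_β = 0.23 · 11.958 - 2.326
z_β = 0.424

Power = Φ(z_β) = Φ(0.424) ≈ 0.664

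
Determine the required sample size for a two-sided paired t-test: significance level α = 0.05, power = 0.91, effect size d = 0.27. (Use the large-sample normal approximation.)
n = 150 pairs

Sample size formula (paired t-test, normal approximation):
n = ((z_{α/2} + z_β) / d)²

z_{α/2} = 1.960 (for α = 0.05, two-sided)
z_β = 1.341 (for power = 0.91)
d = 0.27

n = ((1.960 + 1.341) / 0.27)²
n = (12.226)²
n ≈ 149.48
Round up to the next whole number: n = 150 pairs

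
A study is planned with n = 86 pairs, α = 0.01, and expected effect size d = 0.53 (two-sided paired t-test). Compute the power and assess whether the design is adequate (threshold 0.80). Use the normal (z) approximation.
Power ≈ 0.99; the study is adequately powered (power ≥ 0.80)

Power calculation (paired t-test, normal approximation):
z_β = d · √n - z_{α/2}
z_β = 0.53 · √86 - 2.576
z_β = 0.53 · 9.274 - 2.576
z_β = 2.339

Power = Φ(z_β) = Φ(2.339) ≈ 0.990

Effect size d = 0.53 is medium by Cohen's convention (0.2/0.5/0.8).

Threshold: power ≥ 0.80 is conventionally adequate.
Power ≈ 0.99 → the study is adequately powered (power ≥ 0.80).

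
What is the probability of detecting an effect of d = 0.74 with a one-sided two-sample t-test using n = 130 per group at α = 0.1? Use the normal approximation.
Power ≈ 1.00

Power calculation (two-sample t-test, normal approximation):
z_β = d · √(n/2) - z_α
z_β = 0.74 · √(130/2) - 1.282
z_β = 0.74 · 8.062 - 1.282
z_β = 4.685

Power = Φ(z_β) = Φ(4.685) ≈ 1.000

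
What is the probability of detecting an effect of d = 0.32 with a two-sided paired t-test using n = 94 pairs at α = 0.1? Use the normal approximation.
Power ≈ 0.93

Power calculation (paired t-test, normal approximation):
z_β = d · √n - z_{α/2}
z_β = 0.32 · √94 - 1.645
z_β = 0.32 · 9.695 - 1.645
z_β = 1.458

Power = Φ(z_β) = Φ(1.458) ≈ 0.928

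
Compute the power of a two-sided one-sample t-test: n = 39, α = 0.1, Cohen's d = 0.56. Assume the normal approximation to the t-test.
Power ≈ 0.97

Power calculation (one-sample t-test, normal approximation):
z_β = d · √n - z_{α/2}
z_β = 0.56 · √39 - 1.645
z_β = 0.56 · 6.245 - 1.645
z_β = 1.852

Power = Φ(z_β) = Φ(1.852) ≈ 0.968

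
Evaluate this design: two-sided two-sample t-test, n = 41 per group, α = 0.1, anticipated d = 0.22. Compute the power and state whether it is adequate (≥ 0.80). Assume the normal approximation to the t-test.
Power ≈ 0.26; the study is underpowered (power < 0.80)

Power calculation (two-sample t-test, normal approximation):
z_β = d · √(n/2) - z_{α/2}
z_β = 0.22 · √(41/2) - 1.645
z_β = 0.22 · 4.528 - 1.645
z_β = -0.649

Power = Φ(z_β) = Φ(-0.649) ≈ 0.258

Effect size d = 0.22 is small by Cohen's convention (0.2/0.5/0.8).

Threshold: power ≥ 0.80 is conventionally adequate.
Power ≈ 0.26 → the study is underpowered (power < 0.80).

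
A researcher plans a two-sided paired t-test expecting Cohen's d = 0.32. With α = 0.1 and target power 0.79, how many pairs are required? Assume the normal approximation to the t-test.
n = 59 pairs

Sample size formula (paired t-test, normal approximation):
n = ((z_{α/2} + z_β) / d)²

z_{α/2} = 1.645 (for α = 0.1, two-sided)
z_β = 0.806 (for power = 0.79)
d = 0.32

n = ((1.645 + 0.806) / 0.32)²
n = (7.659)²
n ≈ 58.66
Round up to the next whole number: n = 59 pairs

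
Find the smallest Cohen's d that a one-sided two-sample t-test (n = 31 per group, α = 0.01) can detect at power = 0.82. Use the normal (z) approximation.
d ≈ 0.82

Minimum detectable effect (two-sample t-test, normal approximation):
d = (z_α + z_β) / √(n/2)
d = (2.326 + 0.915) / √(31/2)
d = 3.242 / 3.937
d ≈ 0.82

By Cohen's convention (0.2 small / 0.5 medium / 0.8 large): large effect.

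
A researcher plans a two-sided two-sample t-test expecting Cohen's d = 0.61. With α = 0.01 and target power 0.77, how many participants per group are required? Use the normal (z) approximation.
n = 60 per group

Sample size formula (two-sample t-test, normal approximation):
n = 2 · ((z_{α/2} + z_β) / d)²

z_{α/2} = 2.576 (for α = 0.01, two-sided)
z_β = 0.739 (for power = 0.77)
d = 0.61

n = 2 · ((2.576 + 0.739) / 0.61)²
n = 2 · (5.434)²
n ≈ 59.06
Round up to the next whole number: n = 60 per group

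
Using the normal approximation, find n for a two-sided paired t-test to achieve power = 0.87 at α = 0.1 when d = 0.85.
n = 11 pairs

Sample size formula (paired t-test, normal approximation):
n = ((z_{α/2} + z_β) / d)²

z_{α/2} = 1.645 (for α = 0.1, two-sided)
z_β = 1.126 (for power = 0.87)
d = 0.85

n = ((1.645 + 1.126) / 0.85)²
n = (3.260)²
n ≈ 10.63
Round up to the next whole number: n = 11 pairs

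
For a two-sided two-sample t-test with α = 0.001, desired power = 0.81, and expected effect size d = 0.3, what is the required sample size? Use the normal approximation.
n = 387 per group

Sample size formula (two-sample t-test, normal approximation):
n = 2 · ((z_{α/2} + z_β) / d)²

z_{α/2} = 3.291 (for α = 0.001, two-sided)
z_β = 0.878 (for power = 0.81)
d = 0.3

n = 2 · ((3.291 + 0.878) / 0.3)²
n = 2 · (13.897)²
n ≈ 386.25
Round up to the next whole number: n = 387 per group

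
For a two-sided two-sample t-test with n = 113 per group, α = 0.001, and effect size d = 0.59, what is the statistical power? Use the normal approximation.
Power ≈ 0.87

Power calculation (two-sample t-test, normal approximation):
z_β = d · √(n/2) - z_{α/2}
z_β = 0.59 · √(113/2) - 3.291
z_β = 0.59 · 7.517 - 3.291
z_β = 1.144

Power = Φ(z_β) = Φ(1.144) ≈ 0.874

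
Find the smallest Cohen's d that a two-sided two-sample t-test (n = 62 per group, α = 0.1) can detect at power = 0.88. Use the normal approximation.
d ≈ 0.51

Minimum detectable effect (two-sample t-test, normal approximation):
d = (z_{α/2} + z_β) / √(n/2)
d = (1.645 + 1.175) / √(62/2)
d = 2.820 / 5.568
d ≈ 0.51

By Cohen's convention (0.2 small / 0.5 medium / 0.8 large): medium effect.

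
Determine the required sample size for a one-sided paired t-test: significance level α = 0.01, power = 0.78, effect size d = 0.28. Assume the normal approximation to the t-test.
n = 123 pairs

Sample size formula (paired t-test, normal approximation):
n = ((z_α + z_β) / d)²

z_α = 2.326 (for α = 0.01, one-sided)
z_β = 0.772 (for power = 0.78)
d = 0.28

n = ((2.326 + 0.772) / 0.28)²
n = (11.064)²
n ≈ 122.41
Round up to the next whole number: n = 123 pairs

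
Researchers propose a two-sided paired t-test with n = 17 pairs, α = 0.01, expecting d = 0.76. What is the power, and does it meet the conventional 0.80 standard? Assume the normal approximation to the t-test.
Power ≈ 0.71; the study is underpowered (power < 0.80)

Power calculation (paired t-test, normal approximation):
z_β = d · √n - z_{α/2}
z_β = 0.76 · √17 - 2.576
z_β = 0.76 · 4.123 - 2.576
z_β = 0.558

Power = Φ(z_β) = Φ(0.558) ≈ 0.711

Effect size d = 0.76 is medium by Cohen's convention (0.2/0.5/0.8).

Threshold: power ≥ 0.80 is conventionally adequate.
Power ≈ 0.71 → the study is underpowered (power < 0.80).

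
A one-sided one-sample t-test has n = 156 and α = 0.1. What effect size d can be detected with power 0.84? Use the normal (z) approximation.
d ≈ 0.18

Minimum detectable effect (one-sample t-test, normal approximation):
d = (z_α + z_β) / √n
d = (1.282 + 0.994) / √156
d = 2.276 / 12.490
d ≈ 0.18

By Cohen's convention (0.2 small / 0.5 medium / 0.8 large): very small effect.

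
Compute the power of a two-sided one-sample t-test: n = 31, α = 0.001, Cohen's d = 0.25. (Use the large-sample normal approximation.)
Power ≈ 0.03

Power calculation (one-sample t-test, normal approximation):
z_β = d · √n - z_{α/2}
z_β = 0.25 · √31 - 3.291
z_β = 0.25 · 5.568 - 3.291
z_β = -1.899

Power = Φ(z_β) = Φ(-1.899) ≈ 0.029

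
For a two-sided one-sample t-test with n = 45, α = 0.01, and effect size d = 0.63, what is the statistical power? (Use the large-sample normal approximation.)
Power ≈ 0.95

Power calculation (one-sample t-test, normal approximation):
z_β = d · √n - z_{α/2}
z_β = 0.63 · √45 - 2.576
z_β = 0.63 · 6.708 - 2.576
z_β = 1.650

Power = Φ(z_β) = Φ(1.650) ≈ 0.951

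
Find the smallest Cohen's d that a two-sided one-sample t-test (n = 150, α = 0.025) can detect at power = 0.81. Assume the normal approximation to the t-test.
d ≈ 0.25

Minimum detectable effect (one-sample t-test, normal approximation):
d = (z_{α/2} + z_β) / √n
d = (2.241 + 0.878) / √150
d = 3.119 / 12.247
d ≈ 0.25

By Cohen's convention (0.2 small / 0.5 medium / 0.8 large): small effect.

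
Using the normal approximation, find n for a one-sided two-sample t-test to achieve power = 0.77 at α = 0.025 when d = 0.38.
n = 101 per group

Sample size formula (two-sample t-test, normal approximation):
n = 2 · ((z_α + z_β) / d)²

z_α = 1.960 (for α = 0.025, one-sided)
z_β = 0.739 (for power = 0.77)
d = 0.38

n = 2 · ((1.960 + 0.739) / 0.38)²
n = 2 · (7.103)²
n ≈ 100.91
Round up to the next whole number: n = 101 per group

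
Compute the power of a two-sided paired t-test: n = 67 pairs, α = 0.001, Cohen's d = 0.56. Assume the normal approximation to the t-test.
Power ≈ 0.90

Power calculation (paired t-test, normal approximation):
z_β = d · √n - z_{α/2}
z_β = 0.56 · √67 - 3.291
z_β = 0.56 · 8.185 - 3.291
z_β = 1.293

Power = Φ(z_β) = Φ(1.293) ≈ 0.902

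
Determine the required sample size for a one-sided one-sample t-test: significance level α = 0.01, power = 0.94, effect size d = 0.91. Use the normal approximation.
n = 19

Sample size formula (one-sample t-test, normal approximation):
n = ((z_α + z_β) / d)²

z_α = 2.326 (for α = 0.01, one-sided)
z_β = 1.555 (for power = 0.94)
d = 0.91

n = ((2.326 + 1.555) / 0.91)²
n = (4.265)²
n ≈ 18.19
Round up to the next whole number: n = 19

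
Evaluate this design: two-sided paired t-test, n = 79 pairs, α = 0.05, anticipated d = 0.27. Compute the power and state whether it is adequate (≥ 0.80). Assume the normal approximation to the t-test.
Power ≈ 0.67; the study is underpowered (power < 0.80)

Power calculation (paired t-test, normal approximation):
z_β = d · √n - z_{α/2}
z_β = 0.27 · √79 - 1.960
z_β = 0.27 · 8.888 - 1.960
z_β = 0.440

Power = Φ(z_β) = Φ(0.440) ≈ 0.670

Effect size d = 0.27 is small by Cohen's convention (0.2/0.5/0.8).

Threshold: power ≥ 0.80 is conventionally adequate.
Power ≈ 0.67 → the study is underpowered (power < 0.80).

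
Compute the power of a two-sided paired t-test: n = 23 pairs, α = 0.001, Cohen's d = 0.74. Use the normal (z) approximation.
Power ≈ 0.60

Power calculation (paired t-test, normal approximation):
z_β = d · √n - z_{α/2}
z_β = 0.74 · √23 - 3.291
z_β = 0.74 · 4.796 - 3.291
z_β = 0.258

Power = Φ(z_β) = Φ(0.258) ≈ 0.602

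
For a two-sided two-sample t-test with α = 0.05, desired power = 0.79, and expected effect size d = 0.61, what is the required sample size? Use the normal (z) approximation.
n = 42 per group

Sample size formula (two-sample t-test, normal approximation):
n = 2 · ((z_{α/2} + z_β) / d)²

z_{α/2} = 1.960 (for α = 0.05, two-sided)
z_β = 0.806 (for power = 0.79)
d = 0.61

n = 2 · ((1.960 + 0.806) / 0.61)²
n = 2 · (4.534)²
n ≈ 41.11
Round up to the next whole number: n = 42 per group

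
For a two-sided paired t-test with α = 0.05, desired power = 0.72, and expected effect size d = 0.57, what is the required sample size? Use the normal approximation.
n = 20 pairs

Sample size formula (paired t-test, normal approximation):
n = ((z_{α/2} + z_β) / d)²

z_{α/2} = 1.960 (for α = 0.05, two-sided)
z_β = 0.583 (for power = 0.72)
d = 0.57

n = ((1.960 + 0.583) / 0.57)²
n = (4.461)²
n ≈ 19.90
Round up to the next whole number: n = 20 pairs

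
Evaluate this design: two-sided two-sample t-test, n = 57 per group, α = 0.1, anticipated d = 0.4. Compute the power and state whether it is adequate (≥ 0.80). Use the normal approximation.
Power ≈ 0.69; the study is underpowered (power < 0.80)

Power calculation (two-sample t-test, normal approximation):
z_β = d · √(n/2) - z_{α/2}
z_β = 0.4 · √(57/2) - 1.645
z_β = 0.4 · 5.339 - 1.645
z_β = 0.491

Power = Φ(z_β) = Φ(0.491) ≈ 0.688

Effect size d = 0.4 is small by Cohen's convention (0.2/0.5/0.8).

Threshold: power ≥ 0.80 is conventionally adequate.
Power ≈ 0.69 → the study is underpowered (power < 0.80).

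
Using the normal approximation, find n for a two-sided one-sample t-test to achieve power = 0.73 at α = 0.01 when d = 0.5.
n = 41

Sample size formula (one-sample t-test, normal approximation):
n = ((z_{α/2} + z_β) / d)²

z_{α/2} = 2.576 (for α = 0.01, two-sided)
z_β = 0.613 (for power = 0.73)
d = 0.5

n = ((2.576 + 0.613) / 0.5)²
n = (6.378)²
n ≈ 40.68
Round up to the next whole number: n = 41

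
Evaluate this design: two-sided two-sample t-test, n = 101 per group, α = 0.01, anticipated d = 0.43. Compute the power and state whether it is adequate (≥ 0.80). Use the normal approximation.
Power ≈ 0.68; the study is underpowered (power < 0.80)

Power calculation (two-sample t-test, normal approximation):
z_β = d · √(n/2) - z_{α/2}
z_β = 0.43 · √(101/2) - 2.576
z_β = 0.43 · 7.106 - 2.576
z_β = 0.480

Power = Φ(z_β) = Φ(0.480) ≈ 0.684

Effect size d = 0.43 is small by Cohen's convention (0.2/0.5/0.8).

Threshold: power ≥ 0.80 is conventionally adequate.
Power ≈ 0.68 → the study is underpowered (power < 0.80).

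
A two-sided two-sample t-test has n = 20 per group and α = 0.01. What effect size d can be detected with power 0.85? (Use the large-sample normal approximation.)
d ≈ 1.14

Minimum detectable effect (two-sample t-test, normal approximation):
d = (z_{α/2} + z_β) / √(n/2)
d = (2.576 + 1.036) / √(20/2)
d = 3.612 / 3.162
d ≈ 1.14

By Cohen's convention (0.2 small / 0.5 medium / 0.8 large): large effect.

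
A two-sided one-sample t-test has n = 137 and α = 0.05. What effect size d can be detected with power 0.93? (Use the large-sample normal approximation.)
d ≈ 0.29

Minimum detectable effect (one-sample t-test, normal approximation):
d = (z_{α/2} + z_β) / √n
d = (1.960 + 1.476) / √137
d = 3.436 / 11.705
d ≈ 0.29

By Cohen's convention (0.2 small / 0.5 medium / 0.8 large): small effect.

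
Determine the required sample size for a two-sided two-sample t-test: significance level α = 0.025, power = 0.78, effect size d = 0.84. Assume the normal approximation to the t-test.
n = 26 per group

Sample size formula (two-sample t-test, normal approximation):
n = 2 · ((z_{α/2} + z_β) / d)²

z_{α/2} = 2.241 (for α = 0.025, two-sided)
z_β = 0.772 (for power = 0.78)
d = 0.84

n = 2 · ((2.241 + 0.772) / 0.84)²
n = 2 · (3.587)²
n ≈ 25.73
Round up to the next whole number: n = 26 per group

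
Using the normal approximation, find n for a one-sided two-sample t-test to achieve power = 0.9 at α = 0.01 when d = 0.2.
n = 651 per group

Sample size formula (two-sample t-test, normal approximation):
n = 2 · ((z_α + z_β) / d)²

z_α = 2.326 (for α = 0.01, one-sided)
z_β = 1.282 (for power = 0.9)
d = 0.2

n = 2 · ((2.326 + 1.282) / 0.2)²
n = 2 · (18.040)²
n ≈ 650.88
Round up to the next whole number: n = 651 per group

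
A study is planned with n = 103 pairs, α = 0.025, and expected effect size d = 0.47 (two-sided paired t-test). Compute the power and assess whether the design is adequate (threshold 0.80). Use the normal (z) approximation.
Power ≈ 0.99; the study is adequately powered (power ≥ 0.80)

Power calculation (paired t-test, normal approximation):
z_β = d · √n - z_{α/2}
z_β = 0.47 · √103 - 2.241
z_β = 0.47 · 10.149 - 2.241
z_β = 2.529

Power = Φ(z_β) = Φ(2.529) ≈ 0.994

Effect size d = 0.47 is small by Cohen's convention (0.2/0.5/0.8).

Threshold: power ≥ 0.80 is conventionally adequate.
Power ≈ 0.99 → the study is adequately powered (power ≥ 0.80).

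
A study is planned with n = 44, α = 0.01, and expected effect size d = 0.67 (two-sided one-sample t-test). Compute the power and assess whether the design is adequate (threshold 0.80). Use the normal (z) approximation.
Power ≈ 0.97; the study is adequately powered (power ≥ 0.80)

Power calculation (one-sample t-test, normal approximation):
z_β = d · √n - z_{α/2}
z_β = 0.67 · √44 - 2.576
z_β = 0.67 · 6.633 - 2.576
z_β = 1.868

Power = Φ(z_β) = Φ(1.868) ≈ 0.969

Effect size d = 0.67 is medium by Cohen's convention (0.2/0.5/0.8).

Threshold: power ≥ 0.80 is conventionally adequate.
Power ≈ 0.97 → the study is adequately powered (power ≥ 0.80).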